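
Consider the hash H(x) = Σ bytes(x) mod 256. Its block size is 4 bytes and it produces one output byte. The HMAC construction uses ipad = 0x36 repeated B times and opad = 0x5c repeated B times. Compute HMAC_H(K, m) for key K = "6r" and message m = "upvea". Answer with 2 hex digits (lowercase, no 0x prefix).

Key "6r" = 36 72 is 2 bytes ≤ B = 4; zero-pad to 4 bytes: K' = 36 72 00 00.
K' ⊕ ipad = 00 44 36 36.  K' ⊕ opad = 6a 2e 5c 5c.
Inner input = (K'⊕ipad) ∥ m = 00 44 36 36 ∥ 75 70 76 65 61.
Inner hash: sum = 0+68+54+54+117+112+118+101+97 = 721; mod 256 = 209 → d1.
Outer input = (K'⊕opad) ∥ inner = 6a 2e 5c 5c ∥ d1.
Outer hash (tag): sum = 106+46+92+92+209 = 545; mod 256 = 33 → 21.

21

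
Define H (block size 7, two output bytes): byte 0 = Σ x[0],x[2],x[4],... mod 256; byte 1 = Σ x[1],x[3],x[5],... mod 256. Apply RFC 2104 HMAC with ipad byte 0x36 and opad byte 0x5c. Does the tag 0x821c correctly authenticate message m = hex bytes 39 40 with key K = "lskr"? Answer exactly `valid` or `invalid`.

invalid

Key "lskr" = 6c 73 6b 72 is 4 bytes ≤ B = 7; zero-pad to 7 bytes: K' = 6c 73 6b 72 00 00 00.
K' ⊕ ipad = 5a 45 5d 44 36 36 36; K' ⊕ opad = 30 2f 37 2e 5c 5c 5c.
Inner hash: even-index sum = 355 mod 256 = 99; odd-index sum = 248 mod 256 = 248 → 63 f8.
Outer hash (recomputed tag): even-index sum = 535 mod 256 = 23; odd-index sum = 284 mod 256 = 28 → 17 1c.
Recomputed tag = 171c; claimed = 821c → mismatch.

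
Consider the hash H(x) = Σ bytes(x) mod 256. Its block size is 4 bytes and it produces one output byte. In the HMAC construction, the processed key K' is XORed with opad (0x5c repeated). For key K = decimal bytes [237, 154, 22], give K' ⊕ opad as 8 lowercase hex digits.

b1c64a5c

Key decimal bytes [237, 154, 22] = ed 9a 16 is 3 bytes ≤ B = 4; zero-pad to 4 bytes: K' = ed 9a 16 00.
XOR each byte with 0x5c: ed⊕5c=b1, 9a⊕5c=c6, 16⊕5c=4a, 00⊕5c=5c.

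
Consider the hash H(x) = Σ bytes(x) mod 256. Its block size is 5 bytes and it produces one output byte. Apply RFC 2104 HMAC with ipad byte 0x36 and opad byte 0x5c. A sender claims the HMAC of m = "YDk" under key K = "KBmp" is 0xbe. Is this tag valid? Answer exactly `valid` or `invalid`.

Key "KBmp" = 4b 42 6d 70 is 4 bytes ≤ B = 5; zero-pad to 5 bytes: K' = 4b 42 6d 70 00.
K' ⊕ ipad = 7d 74 5b 46 36; K' ⊕ opad = 17 1e 31 2c 5c.
Inner hash: sum = 125+116+91+70+54+89+68+107 = 720; mod 256 = 208 → d0.
Outer hash (recomputed tag): sum = 23+30+49+44+92+208 = 446; mod 256 = 190 → be.
Recomputed tag = be; claimed = be → match.

valid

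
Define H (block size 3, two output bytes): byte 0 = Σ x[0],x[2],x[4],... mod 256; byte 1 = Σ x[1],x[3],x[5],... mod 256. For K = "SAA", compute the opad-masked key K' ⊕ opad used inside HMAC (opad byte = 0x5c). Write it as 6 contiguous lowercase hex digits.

Key "SAA" = 53 41 41 is exactly B = 3 bytes: K' = 53 41 41.
XOR each byte with 0x5c: 53⊕5c=0f, 41⊕5c=1d, 41⊕5c=1d.

0f1d1d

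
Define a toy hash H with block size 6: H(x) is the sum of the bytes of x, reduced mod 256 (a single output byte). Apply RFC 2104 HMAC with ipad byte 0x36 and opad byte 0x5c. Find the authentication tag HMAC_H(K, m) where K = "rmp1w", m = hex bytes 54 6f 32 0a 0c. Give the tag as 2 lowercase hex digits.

ed

Key "rmp1w" = 72 6d 70 31 77 is 5 bytes ≤ B = 6; zero-pad to 6 bytes: K' = 72 6d 70 31 77 00.
K' ⊕ ipad = 44 5b 46 07 41 36.  K' ⊕ opad = 2e 31 2c 6d 2b 5c.
Inner input = (K'⊕ipad) ∥ m = 44 5b 46 07 41 36 ∥ 54 6f 32 0a 0c.
Inner hash: sum = 68+91+70+7+65+54+84+111+50+10+12 = 622; mod 256 = 110 → 6e.
Outer input = (K'⊕opad) ∥ inner = 2e 31 2c 6d 2b 5c ∥ 6e.
Outer hash (tag): sum = 46+49+44+109+43+92+110 = 493; mod 256 = 237 → ed.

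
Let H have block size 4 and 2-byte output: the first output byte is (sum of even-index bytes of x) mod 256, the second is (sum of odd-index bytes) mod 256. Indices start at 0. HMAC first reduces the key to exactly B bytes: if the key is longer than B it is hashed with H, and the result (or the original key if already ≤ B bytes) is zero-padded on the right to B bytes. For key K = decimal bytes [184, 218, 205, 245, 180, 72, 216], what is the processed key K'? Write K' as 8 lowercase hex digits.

11170000

|K| = 7 > B = 4, so first hash the key.
H(K): even-index sum = 785 mod 256 = 17; odd-index sum = 535 mod 256 = 23 → 11 17.
Zero-pad H(K) = 11 17 to 4 bytes: K' = 11 17 00 00.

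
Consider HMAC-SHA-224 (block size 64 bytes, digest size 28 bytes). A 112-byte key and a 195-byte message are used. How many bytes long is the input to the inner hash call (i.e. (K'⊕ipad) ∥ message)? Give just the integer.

259

Key is 112 > 64 bytes, so it is hashed to 28 bytes then zero-padded to 64: |K'| = 64.
Inner input = (K'⊕ipad) ∥ m → 64 + 195 = 259 bytes.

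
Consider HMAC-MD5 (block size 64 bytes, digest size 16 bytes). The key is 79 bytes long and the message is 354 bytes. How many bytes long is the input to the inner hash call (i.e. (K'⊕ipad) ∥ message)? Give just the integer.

418

Key is 79 > 64 bytes, so it is hashed to 16 bytes then zero-padded to 64: |K'| = 64.
Inner input = (K'⊕ipad) ∥ m → 64 + 354 = 418 bytes.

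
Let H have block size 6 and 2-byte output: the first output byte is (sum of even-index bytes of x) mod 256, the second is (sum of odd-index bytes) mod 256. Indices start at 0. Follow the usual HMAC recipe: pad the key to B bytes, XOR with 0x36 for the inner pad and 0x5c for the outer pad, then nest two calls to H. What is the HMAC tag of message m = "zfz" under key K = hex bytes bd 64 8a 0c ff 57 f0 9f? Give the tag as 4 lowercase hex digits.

Key hex bytes bd 64 8a 0c ff 57 f0 9f is 8 bytes > B = 6, so hash it first: H(key) = 36 66, then zero-pad to 6 bytes: K' = 36 66 00 00 00 00.
K' ⊕ ipad = 00 50 36 36 36 36.  K' ⊕ opad = 6a 3a 5c 5c 5c 5c.
Inner input = (K'⊕ipad) ∥ m = 00 50 36 36 36 36 ∥ 7a 66 7a.
Inner hash: even-index sum = 352 mod 256 = 96; odd-index sum = 290 mod 256 = 34 → 60 22.
Outer input = (K'⊕opad) ∥ inner = 6a 3a 5c 5c 5c 5c ∥ 60 22.
Outer hash (tag): even-index sum = 386 mod 256 = 130; odd-index sum = 276 mod 256 = 20 → 82 14.

8214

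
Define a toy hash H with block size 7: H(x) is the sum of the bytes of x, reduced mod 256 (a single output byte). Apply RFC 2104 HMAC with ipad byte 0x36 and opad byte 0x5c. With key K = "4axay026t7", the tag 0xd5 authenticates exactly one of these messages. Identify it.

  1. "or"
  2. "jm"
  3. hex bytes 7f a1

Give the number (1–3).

Key "4axay026t7" = 34 61 78 61 79 30 32 36 74 37 is 10 bytes > B = 7, so hash it first: H(key) = 2a, then zero-pad to 7 bytes: K' = 2a 00 00 00 00 00 00.
K' ⊕ ipad = 1c 36 36 36 36 36 36; K' ⊕ opad = 76 5c 5c 5c 5c 5c 5c.
m1: inner = H(1c 36 36 36 36 36 36 6f 72) = 41; tag = H(76 5c 5c 5c 5c 5c 5c 41) = df
m2: inner = H(1c 36 36 36 36 36 36 6a 6d) = 37; tag = H(76 5c 5c 5c 5c 5c 5c 37) = d5 ← matches
m3: inner = H(1c 36 36 36 36 36 36 7f a1) = 80; tag = H(76 5c 5c 5c 5c 5c 5c 80) = 1e

2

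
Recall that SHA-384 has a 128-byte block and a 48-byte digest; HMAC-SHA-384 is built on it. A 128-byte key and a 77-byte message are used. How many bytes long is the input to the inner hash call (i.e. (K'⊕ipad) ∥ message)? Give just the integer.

Key is 128 ≤ 128 bytes, zero-padded: |K'| = 128.
Inner input = (K'⊕ipad) ∥ m → 128 + 77 = 205 bytes.

205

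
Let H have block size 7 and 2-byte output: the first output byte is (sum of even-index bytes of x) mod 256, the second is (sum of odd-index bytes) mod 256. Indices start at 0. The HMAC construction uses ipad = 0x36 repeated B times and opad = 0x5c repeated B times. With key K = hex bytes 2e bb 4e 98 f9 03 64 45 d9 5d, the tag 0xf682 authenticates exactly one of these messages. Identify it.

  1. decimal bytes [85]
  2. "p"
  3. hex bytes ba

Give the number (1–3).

3

Key hex bytes 2e bb 4e 98 f9 03 64 45 d9 5d is 10 bytes > B = 7, so hash it first: H(key) = b2 f8, then zero-pad to 7 bytes: K' = b2 f8 00 00 00 00 00.
K' ⊕ ipad = 84 ce 36 36 36 36 36; K' ⊕ opad = ee a4 5c 5c 5c 5c 5c.
m1: inner = H(84 ce 36 36 36 36 36 55) = 26 8f; tag = H(ee a4 5c 5c 5c 5c 5c 26 8f) = 9182
m2: inner = H(84 ce 36 36 36 36 36 70) = 26 aa; tag = H(ee a4 5c 5c 5c 5c 5c 26 aa) = ac82
m3: inner = H(84 ce 36 36 36 36 36 ba) = 26 f4; tag = H(ee a4 5c 5c 5c 5c 5c 26 f4) = f682 ← matches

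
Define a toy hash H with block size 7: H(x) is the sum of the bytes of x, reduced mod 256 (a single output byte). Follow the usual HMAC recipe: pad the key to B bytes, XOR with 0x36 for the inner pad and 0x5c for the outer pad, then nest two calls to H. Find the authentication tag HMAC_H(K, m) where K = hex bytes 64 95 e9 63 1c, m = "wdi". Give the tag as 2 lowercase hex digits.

f0

Key hex bytes 64 95 e9 63 1c is 5 bytes ≤ B = 7; zero-pad to 7 bytes: K' = 64 95 e9 63 1c 00 00.
K' ⊕ ipad = 52 a3 df 55 2a 36 36.  K' ⊕ opad = 38 c9 b5 3f 40 5c 5c.
Inner input = (K'⊕ipad) ∥ m = 52 a3 df 55 2a 36 36 ∥ 77 64 69.
Inner hash: sum = 82+163+223+85+42+54+54+119+100+105 = 1027; mod 256 = 3 → 03.
Outer input = (K'⊕opad) ∥ inner = 38 c9 b5 3f 40 5c 5c ∥ 03.
Outer hash (tag): sum = 56+201+181+63+64+92+92+3 = 752; mod 256 = 240 → f0.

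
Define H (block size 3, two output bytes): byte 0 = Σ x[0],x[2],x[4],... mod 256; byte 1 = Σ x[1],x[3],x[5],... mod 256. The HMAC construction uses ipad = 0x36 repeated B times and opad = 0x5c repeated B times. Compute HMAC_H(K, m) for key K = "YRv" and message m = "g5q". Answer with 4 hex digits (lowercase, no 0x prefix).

6bf2

Key "YRv" = 59 52 76 is exactly B = 3 bytes: K' = 59 52 76.
K' ⊕ ipad = 6f 64 40.  K' ⊕ opad = 05 0e 2a.
Inner input = (K'⊕ipad) ∥ m = 6f 64 40 ∥ 67 35 71.
Inner hash: even-index sum = 228 mod 256 = 228; odd-index sum = 316 mod 256 = 60 → e4 3c.
Outer input = (K'⊕opad) ∥ inner = 05 0e 2a ∥ e4 3c.
Outer hash (tag): even-index sum = 107 mod 256 = 107; odd-index sum = 242 mod 256 = 242 → 6b f2.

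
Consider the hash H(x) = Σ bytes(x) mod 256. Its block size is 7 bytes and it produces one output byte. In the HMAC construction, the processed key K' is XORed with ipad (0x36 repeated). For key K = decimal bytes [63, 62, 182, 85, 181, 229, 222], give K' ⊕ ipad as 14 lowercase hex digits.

0908806383d3e8

Key decimal bytes [63, 62, 182, 85, 181, 229, 222] = 3f 3e b6 55 b5 e5 de is exactly B = 7 bytes: K' = 3f 3e b6 55 b5 e5 de.
XOR each byte with 0x36: 3f⊕36=09, 3e⊕36=08, b6⊕36=80, 55⊕36=63, b5⊕36=83, e5⊕36=d3, de⊕36=e8.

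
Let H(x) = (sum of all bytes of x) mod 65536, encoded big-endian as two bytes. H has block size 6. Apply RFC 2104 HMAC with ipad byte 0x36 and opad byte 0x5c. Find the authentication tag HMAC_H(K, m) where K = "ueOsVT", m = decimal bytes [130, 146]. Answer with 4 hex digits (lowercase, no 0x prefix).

00e3

Key "ueOsVT" = 75 65 4f 73 56 54 is exactly B = 6 bytes: K' = 75 65 4f 73 56 54.
K' ⊕ ipad = 43 53 79 45 60 62.  K' ⊕ opad = 29 39 13 2f 0a 08.
Inner input = (K'⊕ipad) ∥ m = 43 53 79 45 60 62 ∥ 82 92.
Inner hash: sum = 67+83+121+69+96+98+130+146 = 810 → 03 2a.
Outer input = (K'⊕opad) ∥ inner = 29 39 13 2f 0a 08 ∥ 03 2a.
Outer hash (tag): sum = 41+57+19+47+10+8+3+42 = 227 → 00 e3.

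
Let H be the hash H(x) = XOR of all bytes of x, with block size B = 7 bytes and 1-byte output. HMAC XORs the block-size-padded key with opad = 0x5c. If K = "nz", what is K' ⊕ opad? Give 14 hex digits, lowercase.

32265c5c5c5c5c

Key "nz" = 6e 7a is 2 bytes ≤ B = 7; zero-pad to 7 bytes: K' = 6e 7a 00 00 00 00 00.
XOR each byte with 0x5c: 6e⊕5c=32, 7a⊕5c=26, 00⊕5c=5c, 00⊕5c=5c, 00⊕5c=5c, 00⊕5c=5c, 00⊕5c=5c.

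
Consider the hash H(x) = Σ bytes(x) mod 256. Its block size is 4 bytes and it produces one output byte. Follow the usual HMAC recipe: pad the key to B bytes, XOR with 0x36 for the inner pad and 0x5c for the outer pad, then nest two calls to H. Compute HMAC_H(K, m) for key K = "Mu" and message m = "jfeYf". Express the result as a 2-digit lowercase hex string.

10

Key "Mu" = 4d 75 is 2 bytes ≤ B = 4; zero-pad to 4 bytes: K' = 4d 75 00 00.
K' ⊕ ipad = 7b 43 36 36.  K' ⊕ opad = 11 29 5c 5c.
Inner input = (K'⊕ipad) ∥ m = 7b 43 36 36 ∥ 6a 66 65 59 66.
Inner hash: sum = 123+67+54+54+106+102+101+89+102 = 798; mod 256 = 30 → 1e.
Outer input = (K'⊕opad) ∥ inner = 11 29 5c 5c ∥ 1e.
Outer hash (tag): sum = 17+41+92+92+30 = 272; mod 256 = 16 → 10.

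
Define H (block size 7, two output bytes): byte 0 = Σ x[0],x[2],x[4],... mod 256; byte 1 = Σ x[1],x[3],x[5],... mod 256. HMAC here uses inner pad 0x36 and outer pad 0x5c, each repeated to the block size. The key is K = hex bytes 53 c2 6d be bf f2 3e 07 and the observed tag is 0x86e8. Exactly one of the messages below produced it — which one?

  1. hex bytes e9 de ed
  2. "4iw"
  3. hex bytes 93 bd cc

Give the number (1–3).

Key hex bytes 53 c2 6d be bf f2 3e 07 is 8 bytes > B = 7, so hash it first: H(key) = bd 79, then zero-pad to 7 bytes: K' = bd 79 00 00 00 00 00.
K' ⊕ ipad = 8b 4f 36 36 36 36 36; K' ⊕ opad = e1 25 5c 5c 5c 5c 5c.
m1: inner = H(8b 4f 36 36 36 36 36 e9 de ed) = 0b 91; tag = H(e1 25 5c 5c 5c 5c 5c 0b 91) = 86e8 ← matches
m2: inner = H(8b 4f 36 36 36 36 36 34 69 77) = 96 66; tag = H(e1 25 5c 5c 5c 5c 5c 96 66) = 5b73
m3: inner = H(8b 4f 36 36 36 36 36 93 bd cc) = ea 1a; tag = H(e1 25 5c 5c 5c 5c 5c ea 1a) = 0fc7

1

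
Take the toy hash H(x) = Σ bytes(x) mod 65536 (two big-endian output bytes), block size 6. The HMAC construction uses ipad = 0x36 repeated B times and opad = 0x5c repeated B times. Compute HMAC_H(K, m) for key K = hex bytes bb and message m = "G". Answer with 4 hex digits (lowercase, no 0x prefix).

0396

Key hex bytes bb is 1 byte ≤ B = 6; zero-pad to 6 bytes: K' = bb 00 00 00 00 00.
K' ⊕ ipad = 8d 36 36 36 36 36.  K' ⊕ opad = e7 5c 5c 5c 5c 5c.
Inner input = (K'⊕ipad) ∥ m = 8d 36 36 36 36 36 ∥ 47.
Inner hash: sum = 141+54+54+54+54+54+71 = 482 → 01 e2.
Outer input = (K'⊕opad) ∥ inner = e7 5c 5c 5c 5c 5c ∥ 01 e2.
Outer hash (tag): sum = 231+92+92+92+92+92+1+226 = 918 → 03 96.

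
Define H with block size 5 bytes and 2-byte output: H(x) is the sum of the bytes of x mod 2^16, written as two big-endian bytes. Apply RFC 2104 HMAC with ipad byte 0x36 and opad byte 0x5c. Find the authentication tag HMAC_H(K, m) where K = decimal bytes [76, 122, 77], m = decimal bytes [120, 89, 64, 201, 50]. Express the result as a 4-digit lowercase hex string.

Key decimal bytes [76, 122, 77] = 4c 7a 4d is 3 bytes ≤ B = 5; zero-pad to 5 bytes: K' = 4c 7a 4d 00 00.
K' ⊕ ipad = 7a 4c 7b 36 36.  K' ⊕ opad = 10 26 11 5c 5c.
Inner input = (K'⊕ipad) ∥ m = 7a 4c 7b 36 36 ∥ 78 59 40 c9 32.
Inner hash: sum = 122+76+123+54+54+120+89+64+201+50 = 953 → 03 b9.
Outer input = (K'⊕opad) ∥ inner = 10 26 11 5c 5c ∥ 03 b9.
Outer hash (tag): sum = 16+38+17+92+92+3+185 = 443 → 01 bb.

01bb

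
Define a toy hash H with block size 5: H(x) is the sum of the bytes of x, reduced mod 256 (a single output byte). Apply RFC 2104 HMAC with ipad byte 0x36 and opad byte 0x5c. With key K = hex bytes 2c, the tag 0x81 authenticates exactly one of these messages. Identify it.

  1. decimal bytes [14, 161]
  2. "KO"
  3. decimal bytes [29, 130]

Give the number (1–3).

Key hex bytes 2c is 1 byte ≤ B = 5; zero-pad to 5 bytes: K' = 2c 00 00 00 00.
K' ⊕ ipad = 1a 36 36 36 36; K' ⊕ opad = 70 5c 5c 5c 5c.
m1: inner = H(1a 36 36 36 36 0e a1) = a1; tag = H(70 5c 5c 5c 5c a1) = 81 ← matches
m2: inner = H(1a 36 36 36 36 4b 4f) = 8c; tag = H(70 5c 5c 5c 5c 8c) = 6c
m3: inner = H(1a 36 36 36 36 1d 82) = 91; tag = H(70 5c 5c 5c 5c 91) = 71

1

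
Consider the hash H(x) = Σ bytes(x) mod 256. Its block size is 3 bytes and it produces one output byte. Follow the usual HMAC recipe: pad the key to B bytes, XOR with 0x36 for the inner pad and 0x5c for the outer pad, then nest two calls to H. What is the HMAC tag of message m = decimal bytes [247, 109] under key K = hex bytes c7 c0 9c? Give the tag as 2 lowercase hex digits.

Key hex bytes c7 c0 9c is exactly B = 3 bytes: K' = c7 c0 9c.
K' ⊕ ipad = f1 f6 aa.  K' ⊕ opad = 9b 9c c0.
Inner input = (K'⊕ipad) ∥ m = f1 f6 aa ∥ f7 6d.
Inner hash: sum = 241+246+170+247+109 = 1013; mod 256 = 245 → f5.
Outer input = (K'⊕opad) ∥ inner = 9b 9c c0 ∥ f5.
Outer hash (tag): sum = 155+156+192+245 = 748; mod 256 = 236 → ec.

ec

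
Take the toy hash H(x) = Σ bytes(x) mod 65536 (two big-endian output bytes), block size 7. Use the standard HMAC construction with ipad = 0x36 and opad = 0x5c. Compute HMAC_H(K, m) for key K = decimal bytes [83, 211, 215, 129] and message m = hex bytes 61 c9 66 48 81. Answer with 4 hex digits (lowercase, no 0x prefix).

03fc

Key decimal bytes [83, 211, 215, 129] = 53 d3 d7 81 is 4 bytes ≤ B = 7; zero-pad to 7 bytes: K' = 53 d3 d7 81 00 00 00.
K' ⊕ ipad = 65 e5 e1 b7 36 36 36.  K' ⊕ opad = 0f 8f 8b dd 5c 5c 5c.
Inner input = (K'⊕ipad) ∥ m = 65 e5 e1 b7 36 36 36 ∥ 61 c9 66 48 81.
Inner hash: sum = 101+229+225+183+54+54+54+97+201+102+72+129 = 1501 → 05 dd.
Outer input = (K'⊕opad) ∥ inner = 0f 8f 8b dd 5c 5c 5c ∥ 05 dd.
Outer hash (tag): sum = 15+143+139+221+92+92+92+5+221 = 1020 → 03 fc.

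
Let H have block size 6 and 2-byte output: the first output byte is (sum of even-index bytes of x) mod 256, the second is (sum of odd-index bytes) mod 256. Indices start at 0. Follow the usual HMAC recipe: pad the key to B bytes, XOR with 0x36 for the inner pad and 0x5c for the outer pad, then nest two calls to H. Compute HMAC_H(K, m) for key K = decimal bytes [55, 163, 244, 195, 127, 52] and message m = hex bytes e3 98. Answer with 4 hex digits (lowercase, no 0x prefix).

252a

Key decimal bytes [55, 163, 244, 195, 127, 52] = 37 a3 f4 c3 7f 34 is exactly B = 6 bytes: K' = 37 a3 f4 c3 7f 34.
K' ⊕ ipad = 01 95 c2 f5 49 02.  K' ⊕ opad = 6b ff a8 9f 23 68.
Inner input = (K'⊕ipad) ∥ m = 01 95 c2 f5 49 02 ∥ e3 98.
Inner hash: even-index sum = 495 mod 256 = 239; odd-index sum = 548 mod 256 = 36 → ef 24.
Outer input = (K'⊕opad) ∥ inner = 6b ff a8 9f 23 68 ∥ ef 24.
Outer hash (tag): even-index sum = 549 mod 256 = 37; odd-index sum = 554 mod 256 = 42 → 25 2a.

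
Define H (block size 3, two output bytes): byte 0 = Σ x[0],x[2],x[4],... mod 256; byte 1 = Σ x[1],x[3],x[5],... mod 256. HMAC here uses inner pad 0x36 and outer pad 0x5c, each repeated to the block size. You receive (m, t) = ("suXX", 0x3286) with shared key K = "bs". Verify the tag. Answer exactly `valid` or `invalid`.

Key "bs" = 62 73 is 2 bytes ≤ B = 3; zero-pad to 3 bytes: K' = 62 73 00.
K' ⊕ ipad = 54 45 36; K' ⊕ opad = 3e 2f 5c.
Inner hash: even-index sum = 343 mod 256 = 87; odd-index sum = 272 mod 256 = 16 → 57 10.
Outer hash (recomputed tag): even-index sum = 170 mod 256 = 170; odd-index sum = 134 mod 256 = 134 → aa 86.
Recomputed tag = aa86; claimed = 3286 → mismatch.

invalid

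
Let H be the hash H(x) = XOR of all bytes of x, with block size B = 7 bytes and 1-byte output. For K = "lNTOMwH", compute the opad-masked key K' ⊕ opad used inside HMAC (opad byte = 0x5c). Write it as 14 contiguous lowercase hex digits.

Key "lNTOMwH" = 6c 4e 54 4f 4d 77 48 is exactly B = 7 bytes: K' = 6c 4e 54 4f 4d 77 48.
XOR each byte with 0x5c: 6c⊕5c=30, 4e⊕5c=12, 54⊕5c=08, 4f⊕5c=13, 4d⊕5c=11, 77⊕5c=2b, 48⊕5c=14.

30120813112b14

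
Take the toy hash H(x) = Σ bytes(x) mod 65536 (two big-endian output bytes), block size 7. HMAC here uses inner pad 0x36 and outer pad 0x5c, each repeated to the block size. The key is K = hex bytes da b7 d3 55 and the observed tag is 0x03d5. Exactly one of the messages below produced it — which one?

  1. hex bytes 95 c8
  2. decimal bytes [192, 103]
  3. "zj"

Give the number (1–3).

1

Key hex bytes da b7 d3 55 is 4 bytes ≤ B = 7; zero-pad to 7 bytes: K' = da b7 d3 55 00 00 00.
K' ⊕ ipad = ec 81 e5 63 36 36 36; K' ⊕ opad = 86 eb 8f 09 5c 5c 5c.
m1: inner = H(ec 81 e5 63 36 36 36 95 c8) = 04 b4; tag = H(86 eb 8f 09 5c 5c 5c 04 b4) = 03d5 ← matches
m2: inner = H(ec 81 e5 63 36 36 36 c0 67) = 04 7e; tag = H(86 eb 8f 09 5c 5c 5c 04 7e) = 039f
m3: inner = H(ec 81 e5 63 36 36 36 7a 6a) = 04 3b; tag = H(86 eb 8f 09 5c 5c 5c 04 3b) = 035c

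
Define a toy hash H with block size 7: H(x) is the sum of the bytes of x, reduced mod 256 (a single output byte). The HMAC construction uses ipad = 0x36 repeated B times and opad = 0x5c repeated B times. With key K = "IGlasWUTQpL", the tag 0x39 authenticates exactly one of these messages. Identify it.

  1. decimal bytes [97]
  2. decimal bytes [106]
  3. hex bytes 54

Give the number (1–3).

Key "IGlasWUTQpL" = 49 47 6c 61 73 57 55 54 51 70 4c is 11 bytes > B = 7, so hash it first: H(key) = dd, then zero-pad to 7 bytes: K' = dd 00 00 00 00 00 00.
K' ⊕ ipad = eb 36 36 36 36 36 36; K' ⊕ opad = 81 5c 5c 5c 5c 5c 5c.
m1: inner = H(eb 36 36 36 36 36 36 61) = 90; tag = H(81 5c 5c 5c 5c 5c 5c 90) = 39 ← matches
m2: inner = H(eb 36 36 36 36 36 36 6a) = 99; tag = H(81 5c 5c 5c 5c 5c 5c 99) = 42
m3: inner = H(eb 36 36 36 36 36 36 54) = 83; tag = H(81 5c 5c 5c 5c 5c 5c 83) = 2c

1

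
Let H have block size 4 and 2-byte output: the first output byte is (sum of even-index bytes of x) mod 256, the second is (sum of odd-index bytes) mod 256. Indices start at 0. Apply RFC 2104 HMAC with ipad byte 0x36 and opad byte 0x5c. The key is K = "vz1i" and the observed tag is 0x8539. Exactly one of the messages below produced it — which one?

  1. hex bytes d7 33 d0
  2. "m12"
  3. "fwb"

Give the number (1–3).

1

Key "vz1i" = 76 7a 31 69 is exactly B = 4 bytes: K' = 76 7a 31 69.
K' ⊕ ipad = 40 4c 07 5f; K' ⊕ opad = 2a 26 6d 35.
m1: inner = H(40 4c 07 5f d7 33 d0) = ee de; tag = H(2a 26 6d 35 ee de) = 8539 ← matches
m2: inner = H(40 4c 07 5f 6d 31 32) = e6 dc; tag = H(2a 26 6d 35 e6 dc) = 7d37
m3: inner = H(40 4c 07 5f 66 77 62) = 0f 22; tag = H(2a 26 6d 35 0f 22) = a67d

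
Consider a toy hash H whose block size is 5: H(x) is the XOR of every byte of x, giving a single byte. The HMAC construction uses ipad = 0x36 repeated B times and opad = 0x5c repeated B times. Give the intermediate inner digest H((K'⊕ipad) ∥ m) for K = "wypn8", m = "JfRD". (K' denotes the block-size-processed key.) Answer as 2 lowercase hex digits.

Key "wypn8" = 77 79 70 6e 38 is exactly B = 5 bytes: K' = 77 79 70 6e 38.
K' ⊕ ipad = 41 4f 46 58 0e.
Inner input = 41 4f 46 58 0e ∥ 4a 66 52 44.
Inner hash: XOR 41⊕4f⊕46⊕58⊕0e⊕4a⊕66⊕52⊕44 = 24.

24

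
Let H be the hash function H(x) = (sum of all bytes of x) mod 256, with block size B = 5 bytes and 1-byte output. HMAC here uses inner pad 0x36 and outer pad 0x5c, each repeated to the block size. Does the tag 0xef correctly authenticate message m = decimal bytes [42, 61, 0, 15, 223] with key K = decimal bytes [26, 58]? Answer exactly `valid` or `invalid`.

Key decimal bytes [26, 58] = 1a 3a is 2 bytes ≤ B = 5; zero-pad to 5 bytes: K' = 1a 3a 00 00 00.
K' ⊕ ipad = 2c 0c 36 36 36; K' ⊕ opad = 46 66 5c 5c 5c.
Inner hash: sum = 44+12+54+54+54+42+61+0+15+223 = 559; mod 256 = 47 → 2f.
Outer hash (recomputed tag): sum = 70+102+92+92+92+47 = 495; mod 256 = 239 → ef.
Recomputed tag = ef; claimed = ef → match.

valid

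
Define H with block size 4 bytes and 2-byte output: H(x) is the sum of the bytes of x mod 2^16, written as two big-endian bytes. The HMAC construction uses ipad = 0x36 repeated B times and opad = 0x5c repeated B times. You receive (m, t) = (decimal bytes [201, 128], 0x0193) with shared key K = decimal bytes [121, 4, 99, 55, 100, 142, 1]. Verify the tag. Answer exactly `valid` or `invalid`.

valid

Key decimal bytes [121, 4, 99, 55, 100, 142, 1] = 79 04 63 37 64 8e 01 is 7 bytes > B = 4, so hash it first: H(key) = 02 0a, then zero-pad to 4 bytes: K' = 02 0a 00 00.
K' ⊕ ipad = 34 3c 36 36; K' ⊕ opad = 5e 56 5c 5c.
Inner hash: sum = 52+60+54+54+201+128 = 549 → 02 25.
Outer hash (recomputed tag): sum = 94+86+92+92+2+37 = 403 → 01 93.
Recomputed tag = 0193; claimed = 0193 → match.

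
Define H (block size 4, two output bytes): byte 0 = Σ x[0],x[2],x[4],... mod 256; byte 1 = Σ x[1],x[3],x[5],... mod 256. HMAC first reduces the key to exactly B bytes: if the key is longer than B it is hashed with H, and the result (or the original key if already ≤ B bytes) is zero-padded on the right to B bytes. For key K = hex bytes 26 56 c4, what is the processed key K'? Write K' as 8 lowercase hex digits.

2656c400

Key hex bytes 26 56 c4 is 3 bytes ≤ B = 4; zero-pad to 4 bytes: K' = 26 56 c4 00.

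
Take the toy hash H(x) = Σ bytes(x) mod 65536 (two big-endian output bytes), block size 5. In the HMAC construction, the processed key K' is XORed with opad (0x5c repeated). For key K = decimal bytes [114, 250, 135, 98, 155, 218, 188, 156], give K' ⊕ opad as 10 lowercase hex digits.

Key decimal bytes [114, 250, 135, 98, 155, 218, 188, 156] = 72 fa 87 62 9b da bc 9c is 8 bytes > B = 5, so hash it first: H(key) = 05 22, then zero-pad to 5 bytes: K' = 05 22 00 00 00.
XOR each byte with 0x5c: 05⊕5c=59, 22⊕5c=7e, 00⊕5c=5c, 00⊕5c=5c, 00⊕5c=5c.

597e5c5c5c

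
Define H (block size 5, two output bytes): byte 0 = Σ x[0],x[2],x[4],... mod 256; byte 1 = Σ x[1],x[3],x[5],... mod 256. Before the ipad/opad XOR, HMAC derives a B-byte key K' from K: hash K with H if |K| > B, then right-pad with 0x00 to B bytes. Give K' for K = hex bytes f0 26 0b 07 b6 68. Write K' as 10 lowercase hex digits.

|K| = 6 > B = 5, so first hash the key.
H(K): even-index sum = 433 mod 256 = 177; odd-index sum = 149 mod 256 = 149 → b1 95.
Zero-pad H(K) = b1 95 to 5 bytes: K' = b1 95 00 00 00.

b195000000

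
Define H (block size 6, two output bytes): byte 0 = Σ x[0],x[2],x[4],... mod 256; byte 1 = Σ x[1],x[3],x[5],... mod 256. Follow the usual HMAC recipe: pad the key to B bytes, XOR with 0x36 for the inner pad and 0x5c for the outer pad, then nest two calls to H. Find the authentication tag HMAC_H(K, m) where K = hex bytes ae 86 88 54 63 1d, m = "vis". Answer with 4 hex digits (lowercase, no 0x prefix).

Key hex bytes ae 86 88 54 63 1d is exactly B = 6 bytes: K' = ae 86 88 54 63 1d.
K' ⊕ ipad = 98 b0 be 62 55 2b.  K' ⊕ opad = f2 da d4 08 3f 41.
Inner input = (K'⊕ipad) ∥ m = 98 b0 be 62 55 2b ∥ 76 69 73.
Inner hash: even-index sum = 660 mod 256 = 148; odd-index sum = 422 mod 256 = 166 → 94 a6.
Outer input = (K'⊕opad) ∥ inner = f2 da d4 08 3f 41 ∥ 94 a6.
Outer hash (tag): even-index sum = 665 mod 256 = 153; odd-index sum = 457 mod 256 = 201 → 99 c9.

99c9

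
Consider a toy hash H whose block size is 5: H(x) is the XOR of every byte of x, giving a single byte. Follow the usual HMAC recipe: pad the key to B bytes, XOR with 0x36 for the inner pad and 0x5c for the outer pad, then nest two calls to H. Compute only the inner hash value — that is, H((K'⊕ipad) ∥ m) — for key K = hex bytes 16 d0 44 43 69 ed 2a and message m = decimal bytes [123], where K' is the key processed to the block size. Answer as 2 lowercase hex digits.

22

Key hex bytes 16 d0 44 43 69 ed 2a is 7 bytes > B = 5, so hash it first: H(key) = 6f, then zero-pad to 5 bytes: K' = 6f 00 00 00 00.
K' ⊕ ipad = 59 36 36 36 36.
Inner input = 59 36 36 36 36 ∥ 7b.
Inner hash: XOR 59⊕36⊕36⊕36⊕36⊕7b = 22.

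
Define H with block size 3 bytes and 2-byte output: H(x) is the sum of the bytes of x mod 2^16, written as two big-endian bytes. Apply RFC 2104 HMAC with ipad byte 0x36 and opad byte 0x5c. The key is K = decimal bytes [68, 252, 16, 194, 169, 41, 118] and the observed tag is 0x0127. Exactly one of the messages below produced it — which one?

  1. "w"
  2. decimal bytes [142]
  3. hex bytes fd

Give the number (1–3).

2

Key decimal bytes [68, 252, 16, 194, 169, 41, 118] = 44 fc 10 c2 a9 29 76 is 7 bytes > B = 3, so hash it first: H(key) = 03 5a, then zero-pad to 3 bytes: K' = 03 5a 00.
K' ⊕ ipad = 35 6c 36; K' ⊕ opad = 5f 06 5c.
m1: inner = H(35 6c 36 77) = 01 4e; tag = H(5f 06 5c 01 4e) = 0110
m2: inner = H(35 6c 36 8e) = 01 65; tag = H(5f 06 5c 01 65) = 0127 ← matches
m3: inner = H(35 6c 36 fd) = 01 d4; tag = H(5f 06 5c 01 d4) = 0196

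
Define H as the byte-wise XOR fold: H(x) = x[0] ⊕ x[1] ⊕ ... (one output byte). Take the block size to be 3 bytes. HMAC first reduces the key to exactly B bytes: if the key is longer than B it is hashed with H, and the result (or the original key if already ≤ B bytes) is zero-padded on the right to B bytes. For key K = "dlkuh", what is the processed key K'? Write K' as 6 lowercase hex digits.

7e0000

|K| = 5 > B = 3, so first hash the key.
H(K): XOR 64⊕6c⊕6b⊕75⊕68 = 7e.
Zero-pad H(K) = 7e to 3 bytes: K' = 7e 00 00.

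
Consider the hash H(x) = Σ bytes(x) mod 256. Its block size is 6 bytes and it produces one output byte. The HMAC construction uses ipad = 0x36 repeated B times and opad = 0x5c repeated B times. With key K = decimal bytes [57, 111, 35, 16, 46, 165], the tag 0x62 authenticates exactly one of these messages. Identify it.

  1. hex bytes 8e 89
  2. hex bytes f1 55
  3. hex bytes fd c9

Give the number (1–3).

2

Key decimal bytes [57, 111, 35, 16, 46, 165] = 39 6f 23 10 2e a5 is exactly B = 6 bytes: K' = 39 6f 23 10 2e a5.
K' ⊕ ipad = 0f 59 15 26 18 93; K' ⊕ opad = 65 33 7f 4c 72 f9.
m1: inner = H(0f 59 15 26 18 93 8e 89) = 65; tag = H(65 33 7f 4c 72 f9 65) = 33
m2: inner = H(0f 59 15 26 18 93 f1 55) = 94; tag = H(65 33 7f 4c 72 f9 94) = 62 ← matches
m3: inner = H(0f 59 15 26 18 93 fd c9) = 14; tag = H(65 33 7f 4c 72 f9 14) = e2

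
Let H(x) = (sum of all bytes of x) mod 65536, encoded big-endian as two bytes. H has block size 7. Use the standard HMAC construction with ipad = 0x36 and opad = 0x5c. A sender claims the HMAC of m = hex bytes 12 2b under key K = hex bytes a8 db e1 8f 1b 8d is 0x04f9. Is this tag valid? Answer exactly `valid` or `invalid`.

valid

Key hex bytes a8 db e1 8f 1b 8d is 6 bytes ≤ B = 7; zero-pad to 7 bytes: K' = a8 db e1 8f 1b 8d 00.
K' ⊕ ipad = 9e ed d7 b9 2d bb 36; K' ⊕ opad = f4 87 bd d3 47 d1 5c.
Inner hash: sum = 158+237+215+185+45+187+54+18+43 = 1142 → 04 76.
Outer hash (recomputed tag): sum = 244+135+189+211+71+209+92+4+118 = 1273 → 04 f9.
Recomputed tag = 04f9; claimed = 04f9 → match.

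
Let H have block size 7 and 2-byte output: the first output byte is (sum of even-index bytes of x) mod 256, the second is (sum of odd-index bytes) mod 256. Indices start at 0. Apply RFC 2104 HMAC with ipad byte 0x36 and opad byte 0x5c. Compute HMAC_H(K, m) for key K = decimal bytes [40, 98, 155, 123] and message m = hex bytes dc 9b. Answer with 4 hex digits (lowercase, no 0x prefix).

Key decimal bytes [40, 98, 155, 123] = 28 62 9b 7b is 4 bytes ≤ B = 7; zero-pad to 7 bytes: K' = 28 62 9b 7b 00 00 00.
K' ⊕ ipad = 1e 54 ad 4d 36 36 36.  K' ⊕ opad = 74 3e c7 27 5c 5c 5c.
Inner input = (K'⊕ipad) ∥ m = 1e 54 ad 4d 36 36 36 ∥ dc 9b.
Inner hash: even-index sum = 466 mod 256 = 210; odd-index sum = 435 mod 256 = 179 → d2 b3.
Outer input = (K'⊕opad) ∥ inner = 74 3e c7 27 5c 5c 5c ∥ d2 b3.
Outer hash (tag): even-index sum = 678 mod 256 = 166; odd-index sum = 403 mod 256 = 147 → a6 93.

a693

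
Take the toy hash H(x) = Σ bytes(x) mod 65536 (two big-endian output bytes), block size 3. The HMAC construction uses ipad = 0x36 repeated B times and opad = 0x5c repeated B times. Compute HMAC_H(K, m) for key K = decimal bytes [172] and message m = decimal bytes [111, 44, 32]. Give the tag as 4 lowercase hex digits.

026a

Key decimal bytes [172] = ac is 1 byte ≤ B = 3; zero-pad to 3 bytes: K' = ac 00 00.
K' ⊕ ipad = 9a 36 36.  K' ⊕ opad = f0 5c 5c.
Inner input = (K'⊕ipad) ∥ m = 9a 36 36 ∥ 6f 2c 20.
Inner hash: sum = 154+54+54+111+44+32 = 449 → 01 c1.
Outer input = (K'⊕opad) ∥ inner = f0 5c 5c ∥ 01 c1.
Outer hash (tag): sum = 240+92+92+1+193 = 618 → 02 6a.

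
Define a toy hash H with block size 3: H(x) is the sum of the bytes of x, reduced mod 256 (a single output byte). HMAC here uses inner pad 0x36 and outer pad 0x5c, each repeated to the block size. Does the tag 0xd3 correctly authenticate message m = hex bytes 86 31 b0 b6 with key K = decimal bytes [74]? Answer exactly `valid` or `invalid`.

Key decimal bytes [74] = 4a is 1 byte ≤ B = 3; zero-pad to 3 bytes: K' = 4a 00 00.
K' ⊕ ipad = 7c 36 36; K' ⊕ opad = 16 5c 5c.
Inner hash: sum = 124+54+54+134+49+176+182 = 773; mod 256 = 5 → 05.
Outer hash (recomputed tag): sum = 22+92+92+5 = 211 → d3.
Recomputed tag = d3; claimed = d3 → match.

valid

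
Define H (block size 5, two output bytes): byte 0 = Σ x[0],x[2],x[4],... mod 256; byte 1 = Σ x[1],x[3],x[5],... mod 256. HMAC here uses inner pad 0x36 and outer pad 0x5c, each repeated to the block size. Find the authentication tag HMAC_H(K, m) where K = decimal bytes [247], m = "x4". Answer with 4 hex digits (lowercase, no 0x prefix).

Key decimal bytes [247] = f7 is 1 byte ≤ B = 5; zero-pad to 5 bytes: K' = f7 00 00 00 00.
K' ⊕ ipad = c1 36 36 36 36.  K' ⊕ opad = ab 5c 5c 5c 5c.
Inner input = (K'⊕ipad) ∥ m = c1 36 36 36 36 ∥ 78 34.
Inner hash: even-index sum = 353 mod 256 = 97; odd-index sum = 228 mod 256 = 228 → 61 e4.
Outer input = (K'⊕opad) ∥ inner = ab 5c 5c 5c 5c ∥ 61 e4.
Outer hash (tag): even-index sum = 583 mod 256 = 71; odd-index sum = 281 mod 256 = 25 → 47 19.

4719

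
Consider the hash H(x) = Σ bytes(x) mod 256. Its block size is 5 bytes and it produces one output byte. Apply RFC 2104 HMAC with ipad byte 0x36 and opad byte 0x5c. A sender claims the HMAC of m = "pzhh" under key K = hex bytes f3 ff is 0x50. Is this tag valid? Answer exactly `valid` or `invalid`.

valid

Key hex bytes f3 ff is 2 bytes ≤ B = 5; zero-pad to 5 bytes: K' = f3 ff 00 00 00.
K' ⊕ ipad = c5 c9 36 36 36; K' ⊕ opad = af a3 5c 5c 5c.
Inner hash: sum = 197+201+54+54+54+112+122+104+104 = 1002; mod 256 = 234 → ea.
Outer hash (recomputed tag): sum = 175+163+92+92+92+234 = 848; mod 256 = 80 → 50.
Recomputed tag = 50; claimed = 50 → match.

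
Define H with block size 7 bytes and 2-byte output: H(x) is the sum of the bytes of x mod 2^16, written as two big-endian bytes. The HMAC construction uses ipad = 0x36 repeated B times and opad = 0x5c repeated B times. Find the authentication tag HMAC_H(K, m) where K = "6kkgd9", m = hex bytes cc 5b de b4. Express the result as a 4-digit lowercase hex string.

026b

Key "6kkgd9" = 36 6b 6b 67 64 39 is 6 bytes ≤ B = 7; zero-pad to 7 bytes: K' = 36 6b 6b 67 64 39 00.
K' ⊕ ipad = 00 5d 5d 51 52 0f 36.  K' ⊕ opad = 6a 37 37 3b 38 65 5c.
Inner input = (K'⊕ipad) ∥ m = 00 5d 5d 51 52 0f 36 ∥ cc 5b de b4.
Inner hash: sum = 0+93+93+81+82+15+54+204+91+222+180 = 1115 → 04 5b.
Outer input = (K'⊕opad) ∥ inner = 6a 37 37 3b 38 65 5c ∥ 04 5b.
Outer hash (tag): sum = 106+55+55+59+56+101+92+4+91 = 619 → 02 6b.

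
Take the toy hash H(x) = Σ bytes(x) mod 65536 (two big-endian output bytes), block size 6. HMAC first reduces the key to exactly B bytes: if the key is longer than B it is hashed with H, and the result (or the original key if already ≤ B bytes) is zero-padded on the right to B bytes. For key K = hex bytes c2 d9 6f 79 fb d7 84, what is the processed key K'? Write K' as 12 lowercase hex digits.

04d900000000

|K| = 7 > B = 6, so first hash the key.
H(K): sum = 194+217+111+121+251+215+132 = 1241 → 04 d9.
Zero-pad H(K) = 04 d9 to 6 bytes: K' = 04 d9 00 00 00 00.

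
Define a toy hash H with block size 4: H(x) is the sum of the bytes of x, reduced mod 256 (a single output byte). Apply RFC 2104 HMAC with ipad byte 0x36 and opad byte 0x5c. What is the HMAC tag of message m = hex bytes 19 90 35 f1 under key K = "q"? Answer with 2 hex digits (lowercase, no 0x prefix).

Key "q" = 71 is 1 byte ≤ B = 4; zero-pad to 4 bytes: K' = 71 00 00 00.
K' ⊕ ipad = 47 36 36 36.  K' ⊕ opad = 2d 5c 5c 5c.
Inner input = (K'⊕ipad) ∥ m = 47 36 36 36 ∥ 19 90 35 f1.
Inner hash: sum = 71+54+54+54+25+144+53+241 = 696; mod 256 = 184 → b8.
Outer input = (K'⊕opad) ∥ inner = 2d 5c 5c 5c ∥ b8.
Outer hash (tag): sum = 45+92+92+92+184 = 505; mod 256 = 249 → f9.

f9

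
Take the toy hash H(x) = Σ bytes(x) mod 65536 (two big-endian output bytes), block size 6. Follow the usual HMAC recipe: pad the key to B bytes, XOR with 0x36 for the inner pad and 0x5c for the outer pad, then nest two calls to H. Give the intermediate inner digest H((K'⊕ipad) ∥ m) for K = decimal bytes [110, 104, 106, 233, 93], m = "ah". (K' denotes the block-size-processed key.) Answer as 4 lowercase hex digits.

035b

Key decimal bytes [110, 104, 106, 233, 93] = 6e 68 6a e9 5d is 5 bytes ≤ B = 6; zero-pad to 6 bytes: K' = 6e 68 6a e9 5d 00.
K' ⊕ ipad = 58 5e 5c df 6b 36.
Inner input = 58 5e 5c df 6b 36 ∥ 61 68.
Inner hash: sum = 88+94+92+223+107+54+97+104 = 859 → 03 5b.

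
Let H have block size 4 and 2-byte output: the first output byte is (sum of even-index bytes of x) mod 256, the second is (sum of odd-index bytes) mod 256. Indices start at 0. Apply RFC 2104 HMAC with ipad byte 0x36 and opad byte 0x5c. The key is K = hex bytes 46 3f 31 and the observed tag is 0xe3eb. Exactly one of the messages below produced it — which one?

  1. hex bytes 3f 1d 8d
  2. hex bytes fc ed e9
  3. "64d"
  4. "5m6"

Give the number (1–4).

Key hex bytes 46 3f 31 is 3 bytes ≤ B = 4; zero-pad to 4 bytes: K' = 46 3f 31 00.
K' ⊕ ipad = 70 09 07 36; K' ⊕ opad = 1a 63 6d 5c.
m1: inner = H(70 09 07 36 3f 1d 8d) = 43 5c; tag = H(1a 63 6d 5c 43 5c) = ca1b
m2: inner = H(70 09 07 36 fc ed e9) = 5c 2c; tag = H(1a 63 6d 5c 5c 2c) = e3eb ← matches
m3: inner = H(70 09 07 36 36 34 64) = 11 73; tag = H(1a 63 6d 5c 11 73) = 9832
m4: inner = H(70 09 07 36 35 6d 36) = e2 ac; tag = H(1a 63 6d 5c e2 ac) = 696b

2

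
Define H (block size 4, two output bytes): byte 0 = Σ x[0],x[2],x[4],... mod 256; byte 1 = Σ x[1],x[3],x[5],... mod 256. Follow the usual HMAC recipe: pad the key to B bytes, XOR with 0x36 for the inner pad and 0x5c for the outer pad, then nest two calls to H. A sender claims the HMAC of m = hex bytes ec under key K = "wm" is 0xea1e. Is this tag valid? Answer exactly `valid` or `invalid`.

Key "wm" = 77 6d is 2 bytes ≤ B = 4; zero-pad to 4 bytes: K' = 77 6d 00 00.
K' ⊕ ipad = 41 5b 36 36; K' ⊕ opad = 2b 31 5c 5c.
Inner hash: even-index sum = 355 mod 256 = 99; odd-index sum = 145 mod 256 = 145 → 63 91.
Outer hash (recomputed tag): even-index sum = 234 mod 256 = 234; odd-index sum = 286 mod 256 = 30 → ea 1e.
Recomputed tag = ea1e; claimed = ea1e → match.

valid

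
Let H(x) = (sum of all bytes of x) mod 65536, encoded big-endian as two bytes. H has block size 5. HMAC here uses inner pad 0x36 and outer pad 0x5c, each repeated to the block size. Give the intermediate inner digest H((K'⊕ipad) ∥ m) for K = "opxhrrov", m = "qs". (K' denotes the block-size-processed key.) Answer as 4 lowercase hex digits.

Key "opxhrrov" = 6f 70 78 68 72 72 6f 76 is 8 bytes > B = 5, so hash it first: H(key) = 03 88, then zero-pad to 5 bytes: K' = 03 88 00 00 00.
K' ⊕ ipad = 35 be 36 36 36.
Inner input = 35 be 36 36 36 ∥ 71 73.
Inner hash: sum = 53+190+54+54+54+113+115 = 633 → 02 79.

0279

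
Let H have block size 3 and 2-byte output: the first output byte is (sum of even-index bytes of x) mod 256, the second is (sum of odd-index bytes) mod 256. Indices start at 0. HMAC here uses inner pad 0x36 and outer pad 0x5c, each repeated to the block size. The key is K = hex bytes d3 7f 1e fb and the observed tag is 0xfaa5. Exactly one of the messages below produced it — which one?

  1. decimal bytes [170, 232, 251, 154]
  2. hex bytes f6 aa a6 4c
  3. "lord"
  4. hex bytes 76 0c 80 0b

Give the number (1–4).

1

Key hex bytes d3 7f 1e fb is 4 bytes > B = 3, so hash it first: H(key) = f1 7a, then zero-pad to 3 bytes: K' = f1 7a 00.
K' ⊕ ipad = c7 4c 36; K' ⊕ opad = ad 26 5c.
m1: inner = H(c7 4c 36 aa e8 fb 9a) = 7f f1; tag = H(ad 26 5c 7f f1) = faa5 ← matches
m2: inner = H(c7 4c 36 f6 aa a6 4c) = f3 e8; tag = H(ad 26 5c f3 e8) = f119
m3: inner = H(c7 4c 36 6c 6f 72 64) = d0 2a; tag = H(ad 26 5c d0 2a) = 33f6
m4: inner = H(c7 4c 36 76 0c 80 0b) = 14 42; tag = H(ad 26 5c 14 42) = 4b3a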